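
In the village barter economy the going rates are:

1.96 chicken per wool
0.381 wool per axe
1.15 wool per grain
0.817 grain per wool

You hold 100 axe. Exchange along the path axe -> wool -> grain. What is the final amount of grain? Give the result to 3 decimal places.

100 axe × 0.381 = 38.1 wool
38.1 wool × 0.817 = 31.1277 grain

31.128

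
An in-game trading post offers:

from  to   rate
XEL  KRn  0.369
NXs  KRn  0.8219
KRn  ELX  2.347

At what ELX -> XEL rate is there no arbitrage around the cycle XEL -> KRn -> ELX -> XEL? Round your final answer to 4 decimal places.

Known legs of the cycle: 0.369 × 2.347 = 0.866043
For no arbitrage the full-cycle product must be 1, so the missing rate is 1 / 0.866043 ≈ 1.154677.

1.1547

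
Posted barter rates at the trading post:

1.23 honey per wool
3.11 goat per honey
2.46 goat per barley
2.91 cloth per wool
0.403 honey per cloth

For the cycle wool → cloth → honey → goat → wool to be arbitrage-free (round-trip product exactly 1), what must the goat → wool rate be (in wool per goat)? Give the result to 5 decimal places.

Known legs of the cycle: 2.91 × 0.403 × 3.11 = 3.6471903
For no arbitrage the full-cycle product must be 1, so the missing rate is 1 / 3.6471903 ≈ 0.2741837.

0.27418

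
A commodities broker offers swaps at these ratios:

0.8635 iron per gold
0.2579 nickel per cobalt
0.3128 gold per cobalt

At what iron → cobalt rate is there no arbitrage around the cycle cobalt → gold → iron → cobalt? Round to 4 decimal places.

Known legs of the cycle: 0.3128 × 0.8635 = 0.2701028
For no arbitrage the full-cycle product must be 1, so the missing rate is 1 / 0.2701028 ≈ 3.702294.

3.7023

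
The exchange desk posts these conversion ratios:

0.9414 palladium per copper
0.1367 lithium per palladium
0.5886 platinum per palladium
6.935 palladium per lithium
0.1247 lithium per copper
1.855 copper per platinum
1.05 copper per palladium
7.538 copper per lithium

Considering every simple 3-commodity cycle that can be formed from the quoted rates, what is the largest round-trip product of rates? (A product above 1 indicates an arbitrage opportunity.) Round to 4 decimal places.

copper→palladium→platinum→copper: 0.9414 × 0.5886 × 1.855 = 1.02787
lithium→copper→palladium→lithium: 7.538 × 0.9414 × 0.1367 = 0.97006
lithium→palladium→copper→lithium: 6.935 × 1.05 × 0.1247 = 0.90803
Maximum is copper→palladium→platinum→copper at 1.0279; arbitrage exists.

1.0279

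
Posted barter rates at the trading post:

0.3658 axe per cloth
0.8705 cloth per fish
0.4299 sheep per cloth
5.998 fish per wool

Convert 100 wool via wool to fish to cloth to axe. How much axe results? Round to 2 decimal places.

190.99

100 wool × 5.998 = 599.8 fish
599.8 fish × 0.8705 = 522.1259 cloth
522.1259 cloth × 0.3658 = 190.99365422 axe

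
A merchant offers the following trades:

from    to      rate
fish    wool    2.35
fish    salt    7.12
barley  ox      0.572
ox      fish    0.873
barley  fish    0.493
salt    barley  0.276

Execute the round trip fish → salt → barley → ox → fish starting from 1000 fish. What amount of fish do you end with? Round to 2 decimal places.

981.29

1000 fish × 7.12 = 7120 salt
7120 salt × 0.276 = 1965.12 barley
1965.12 barley × 0.572 = 1124.04864 ox
1124.04864 ox × 0.873 = 981.29446272 fish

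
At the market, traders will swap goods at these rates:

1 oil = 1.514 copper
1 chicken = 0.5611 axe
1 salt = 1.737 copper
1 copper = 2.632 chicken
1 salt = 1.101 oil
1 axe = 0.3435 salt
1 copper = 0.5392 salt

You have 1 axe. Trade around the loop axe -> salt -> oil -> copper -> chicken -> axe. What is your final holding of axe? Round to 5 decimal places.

0.84560

1 axe × 0.3435 = 0.3435 salt
0.3435 salt × 1.101 = 0.3781935 oil
0.3781935 oil × 1.514 = 0.572584959 copper
0.572584959 copper × 2.632 = 1.507043612088 chicken
1.507043612088 chicken × 0.5611 = 0.8456021707425768 axe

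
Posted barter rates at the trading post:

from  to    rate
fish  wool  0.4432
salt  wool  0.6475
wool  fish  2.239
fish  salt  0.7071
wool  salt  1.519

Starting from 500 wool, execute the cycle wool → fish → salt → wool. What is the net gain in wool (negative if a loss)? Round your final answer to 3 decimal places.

500 wool × 2.239 = 1119.5 fish
1119.5 fish × 0.7071 = 791.59845 salt
791.59845 salt × 0.6475 = 512.559996375 wool
Net change: 512.559996375 − 500 = 12.559996375 wool

12.560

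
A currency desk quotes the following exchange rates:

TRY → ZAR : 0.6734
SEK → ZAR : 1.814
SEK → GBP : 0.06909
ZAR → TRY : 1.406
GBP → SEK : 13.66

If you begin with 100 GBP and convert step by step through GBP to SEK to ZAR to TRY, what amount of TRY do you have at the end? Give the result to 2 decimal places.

100 GBP × 13.66 = 1366 SEK
1366 SEK × 1.814 = 2477.924 ZAR
2477.924 ZAR × 1.406 = 3483.961144 TRY

3483.96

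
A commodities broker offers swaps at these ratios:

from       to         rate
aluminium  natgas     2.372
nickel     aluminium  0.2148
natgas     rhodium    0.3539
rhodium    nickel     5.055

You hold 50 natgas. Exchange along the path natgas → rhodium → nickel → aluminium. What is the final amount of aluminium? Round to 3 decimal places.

19.213

50 natgas × 0.3539 = 17.695 rhodium
17.695 rhodium × 5.055 = 89.448225 nickel
89.448225 nickel × 0.2148 = 19.21347873 aluminium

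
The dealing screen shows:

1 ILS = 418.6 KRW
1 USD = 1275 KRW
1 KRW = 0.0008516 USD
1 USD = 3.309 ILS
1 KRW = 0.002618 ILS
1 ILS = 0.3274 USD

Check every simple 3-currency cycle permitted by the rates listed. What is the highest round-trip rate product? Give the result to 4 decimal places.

1.1796

USD→ILS→KRW→USD: 3.309 × 418.6 × 0.0008516 = 1.17959
USD→KRW→ILS→USD: 1275 × 0.002618 × 0.3274 = 1.09284
Maximum is USD→ILS→KRW→USD at 1.1796; arbitrage exists.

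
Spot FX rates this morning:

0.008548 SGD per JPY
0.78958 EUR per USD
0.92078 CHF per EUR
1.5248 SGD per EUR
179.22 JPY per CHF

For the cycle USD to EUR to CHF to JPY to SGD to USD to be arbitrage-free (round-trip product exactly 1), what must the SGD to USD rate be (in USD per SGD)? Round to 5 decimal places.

Known legs of the cycle: 0.78958 × 0.92078 × 179.22 × 0.008548 = 1.113789202028077344
For no arbitrage the full-cycle product must be 1, so the missing rate is 1 / 1.113789202028077344 ≈ 0.8978360.

0.89784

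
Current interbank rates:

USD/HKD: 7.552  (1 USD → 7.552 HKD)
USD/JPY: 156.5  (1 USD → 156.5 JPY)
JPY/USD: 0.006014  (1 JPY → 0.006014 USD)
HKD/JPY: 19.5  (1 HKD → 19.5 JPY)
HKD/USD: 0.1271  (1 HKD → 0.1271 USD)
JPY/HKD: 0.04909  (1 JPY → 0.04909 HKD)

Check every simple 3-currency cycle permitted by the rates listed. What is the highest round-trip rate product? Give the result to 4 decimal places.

0.9765

JPY→HKD→USD→JPY: 0.04909 × 0.1271 × 156.5 = 0.97646
JPY→USD→HKD→JPY: 0.006014 × 7.552 × 19.5 = 0.88565
Maximum is JPY→HKD→USD→JPY at 0.9765; no arbitrage — every cycle loses value.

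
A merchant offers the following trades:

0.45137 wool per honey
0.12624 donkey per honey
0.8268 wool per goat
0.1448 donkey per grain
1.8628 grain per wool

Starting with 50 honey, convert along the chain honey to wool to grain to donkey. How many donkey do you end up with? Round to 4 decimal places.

6.0875

50 honey × 0.45137 = 22.5685 wool
22.5685 wool × 1.8628 = 42.0406018 grain
42.0406018 grain × 0.1448 = 6.08747914064 donkey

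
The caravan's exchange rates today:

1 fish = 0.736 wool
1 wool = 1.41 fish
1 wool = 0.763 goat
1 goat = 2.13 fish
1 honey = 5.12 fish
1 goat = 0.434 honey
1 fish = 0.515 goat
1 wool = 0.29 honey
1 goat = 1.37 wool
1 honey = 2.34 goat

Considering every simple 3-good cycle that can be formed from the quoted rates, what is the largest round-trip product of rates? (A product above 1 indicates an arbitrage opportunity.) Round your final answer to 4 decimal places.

1.1961

wool→goat→fish→wool: 0.763 × 2.13 × 0.736 = 1.19614
honey→fish→goat→honey: 5.12 × 0.515 × 0.434 = 1.14437
wool→honey→fish→wool: 0.29 × 5.12 × 0.736 = 1.09281
wool→fish→goat→wool: 1.41 × 0.515 × 1.37 = 0.99483
wool→honey→goat→wool: 0.29 × 2.34 × 1.37 = 0.92968
Maximum is wool→goat→fish→wool at 1.1961; arbitrage exists.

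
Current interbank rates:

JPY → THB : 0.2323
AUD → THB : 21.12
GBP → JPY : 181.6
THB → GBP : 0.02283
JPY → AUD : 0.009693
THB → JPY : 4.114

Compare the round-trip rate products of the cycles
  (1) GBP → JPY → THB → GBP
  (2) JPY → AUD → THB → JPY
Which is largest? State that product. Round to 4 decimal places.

(1) 181.6 × 0.2323 × 0.02283 = 0.96310
(2) 0.009693 × 21.12 × 4.114 = 0.84220
Highest is cycle (1) at 0.9631 (≤1, no arbitrage).

0.9631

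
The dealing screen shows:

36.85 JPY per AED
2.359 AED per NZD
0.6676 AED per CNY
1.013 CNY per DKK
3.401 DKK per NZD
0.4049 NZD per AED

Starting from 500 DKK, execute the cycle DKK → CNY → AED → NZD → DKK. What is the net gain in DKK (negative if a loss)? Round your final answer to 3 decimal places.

-34.360

500 DKK × 1.013 = 506.5 CNY
506.5 CNY × 0.6676 = 338.1394 AED
338.1394 AED × 0.4049 = 136.91264306 NZD
136.91264306 NZD × 3.401 = 465.63989904706 DKK
Net change: 465.63989904706 − 500 = -34.36010095294 DKK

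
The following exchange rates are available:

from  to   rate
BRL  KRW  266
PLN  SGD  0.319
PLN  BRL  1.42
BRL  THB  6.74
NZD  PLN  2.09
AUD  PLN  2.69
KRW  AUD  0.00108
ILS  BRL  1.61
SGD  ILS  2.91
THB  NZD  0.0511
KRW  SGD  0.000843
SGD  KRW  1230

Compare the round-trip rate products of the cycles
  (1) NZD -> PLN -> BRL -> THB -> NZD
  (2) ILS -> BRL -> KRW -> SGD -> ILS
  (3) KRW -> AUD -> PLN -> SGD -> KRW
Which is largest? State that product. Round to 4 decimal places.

1.1399

(1) 2.09 × 1.42 × 6.74 × 0.0511 = 1.02215
(2) 1.61 × 266 × 0.000843 × 2.91 = 1.05058
(3) 0.00108 × 2.69 × 0.319 × 1230 = 1.13991
Highest is cycle (3) at 1.1399 (>1, arbitrage).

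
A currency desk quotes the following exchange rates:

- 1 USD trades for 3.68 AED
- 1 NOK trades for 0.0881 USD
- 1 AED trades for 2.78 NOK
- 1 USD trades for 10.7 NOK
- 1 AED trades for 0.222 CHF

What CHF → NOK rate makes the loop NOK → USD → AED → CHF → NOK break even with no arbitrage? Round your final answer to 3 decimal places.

13.894

Known legs of the cycle: 0.0881 × 3.68 × 0.222 = 0.071974176
For no arbitrage the full-cycle product must be 1, so the missing rate is 1 / 0.071974176 ≈ 13.89387.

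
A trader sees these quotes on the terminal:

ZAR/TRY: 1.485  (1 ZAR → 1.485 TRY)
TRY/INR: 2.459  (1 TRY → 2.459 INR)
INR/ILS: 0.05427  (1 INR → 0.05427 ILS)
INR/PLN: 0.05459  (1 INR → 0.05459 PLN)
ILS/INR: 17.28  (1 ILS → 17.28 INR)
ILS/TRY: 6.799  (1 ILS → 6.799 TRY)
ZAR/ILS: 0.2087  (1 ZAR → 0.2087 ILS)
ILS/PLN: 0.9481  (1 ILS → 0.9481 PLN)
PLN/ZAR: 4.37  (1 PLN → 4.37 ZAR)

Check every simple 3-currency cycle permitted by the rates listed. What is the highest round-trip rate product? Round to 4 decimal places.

0.9073

TRY→INR→ILS→TRY: 2.459 × 0.05427 × 6.799 = 0.90733
ILS→PLN→ZAR→ILS: 0.9481 × 4.37 × 0.2087 = 0.86469
Maximum is TRY→INR→ILS→TRY at 0.9073; no arbitrage — every cycle loses value.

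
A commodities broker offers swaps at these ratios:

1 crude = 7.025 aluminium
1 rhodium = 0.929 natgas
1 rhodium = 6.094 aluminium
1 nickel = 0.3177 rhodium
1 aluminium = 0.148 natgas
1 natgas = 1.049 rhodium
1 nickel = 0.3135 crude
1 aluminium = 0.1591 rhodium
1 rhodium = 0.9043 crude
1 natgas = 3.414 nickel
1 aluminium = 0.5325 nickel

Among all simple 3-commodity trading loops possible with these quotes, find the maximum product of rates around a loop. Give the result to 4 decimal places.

1.1727

crude→aluminium→nickel→crude: 7.025 × 0.5325 × 0.3135 = 1.17274
nickel→rhodium→aluminium→nickel: 0.3177 × 6.094 × 0.5325 = 1.03095
crude→aluminium→rhodium→crude: 7.025 × 0.1591 × 0.9043 = 1.01072
nickel→rhodium→natgas→nickel: 0.3177 × 0.929 × 3.414 = 1.00762
natgas→rhodium→aluminium→natgas: 1.049 × 6.094 × 0.148 = 0.94611
Maximum is crude→aluminium→nickel→crude at 1.1727; arbitrage exists.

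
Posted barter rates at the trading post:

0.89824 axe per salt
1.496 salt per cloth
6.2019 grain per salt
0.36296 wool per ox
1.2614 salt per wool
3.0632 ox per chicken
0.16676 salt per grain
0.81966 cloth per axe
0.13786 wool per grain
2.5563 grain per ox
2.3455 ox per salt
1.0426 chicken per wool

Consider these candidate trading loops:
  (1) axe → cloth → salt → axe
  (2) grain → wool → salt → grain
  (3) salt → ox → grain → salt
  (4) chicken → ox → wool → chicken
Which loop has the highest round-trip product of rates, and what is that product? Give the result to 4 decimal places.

1.1592

(1) 0.81966 × 1.496 × 0.89824 = 1.10143
(2) 0.13786 × 1.2614 × 6.2019 = 1.07849
(3) 2.3455 × 2.5563 × 0.16676 = 0.99986
(4) 3.0632 × 0.36296 × 1.0426 = 1.15918
Highest is cycle (4) at 1.1592 (>1, arbitrage).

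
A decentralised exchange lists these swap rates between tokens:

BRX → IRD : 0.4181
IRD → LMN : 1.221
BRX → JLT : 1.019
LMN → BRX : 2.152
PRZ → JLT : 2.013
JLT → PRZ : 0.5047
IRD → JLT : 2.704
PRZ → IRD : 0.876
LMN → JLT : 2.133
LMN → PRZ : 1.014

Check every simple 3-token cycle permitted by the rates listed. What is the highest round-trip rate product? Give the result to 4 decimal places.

1.1955

JLT→PRZ→IRD→JLT: 0.5047 × 0.876 × 2.704 = 1.19548
LMN→BRX→IRD→LMN: 2.152 × 0.4181 × 1.221 = 1.09860
LMN→PRZ→IRD→LMN: 1.014 × 0.876 × 1.221 = 1.08457
Maximum is JLT→PRZ→IRD→JLT at 1.1955; arbitrage exists.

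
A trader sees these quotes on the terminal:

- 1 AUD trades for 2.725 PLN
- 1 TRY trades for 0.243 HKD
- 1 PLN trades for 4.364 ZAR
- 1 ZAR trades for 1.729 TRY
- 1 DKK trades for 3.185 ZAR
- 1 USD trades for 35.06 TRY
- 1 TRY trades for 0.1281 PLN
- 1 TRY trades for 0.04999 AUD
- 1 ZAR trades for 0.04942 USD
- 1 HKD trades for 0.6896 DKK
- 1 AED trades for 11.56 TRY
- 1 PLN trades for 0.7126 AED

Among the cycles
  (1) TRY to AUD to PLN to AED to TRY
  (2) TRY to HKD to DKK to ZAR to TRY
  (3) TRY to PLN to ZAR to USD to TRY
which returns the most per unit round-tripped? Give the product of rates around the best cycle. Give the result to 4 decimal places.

(1) 0.04999 × 2.725 × 0.7126 × 11.56 = 1.12216
(2) 0.243 × 0.6896 × 3.185 × 1.729 = 0.92280
(3) 0.1281 × 4.364 × 0.04942 × 35.06 = 0.96861
Highest is cycle (1) at 1.1222 (>1, arbitrage).

1.1222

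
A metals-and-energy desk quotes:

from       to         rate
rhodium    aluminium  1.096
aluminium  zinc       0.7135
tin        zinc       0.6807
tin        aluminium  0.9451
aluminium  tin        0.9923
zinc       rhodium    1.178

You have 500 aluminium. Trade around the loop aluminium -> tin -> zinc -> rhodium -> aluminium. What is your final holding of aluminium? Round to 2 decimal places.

500 aluminium × 0.9923 = 496.15 tin
496.15 tin × 0.6807 = 337.729305 zinc
337.729305 zinc × 1.178 = 397.84512129 rhodium
397.84512129 rhodium × 1.096 = 436.03825293384 aluminium

436.04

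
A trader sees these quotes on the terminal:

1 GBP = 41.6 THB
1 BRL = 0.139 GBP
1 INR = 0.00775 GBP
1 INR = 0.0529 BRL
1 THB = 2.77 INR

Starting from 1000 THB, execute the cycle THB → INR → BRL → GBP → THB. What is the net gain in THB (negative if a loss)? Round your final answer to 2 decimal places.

-152.69

1000 THB × 2.77 = 2770 INR
2770 INR × 0.0529 = 146.533 BRL
146.533 BRL × 0.139 = 20.368087 GBP
20.368087 GBP × 41.6 = 847.3124192 THB
Net change: 847.3124192 − 1000 = -152.6875808 THB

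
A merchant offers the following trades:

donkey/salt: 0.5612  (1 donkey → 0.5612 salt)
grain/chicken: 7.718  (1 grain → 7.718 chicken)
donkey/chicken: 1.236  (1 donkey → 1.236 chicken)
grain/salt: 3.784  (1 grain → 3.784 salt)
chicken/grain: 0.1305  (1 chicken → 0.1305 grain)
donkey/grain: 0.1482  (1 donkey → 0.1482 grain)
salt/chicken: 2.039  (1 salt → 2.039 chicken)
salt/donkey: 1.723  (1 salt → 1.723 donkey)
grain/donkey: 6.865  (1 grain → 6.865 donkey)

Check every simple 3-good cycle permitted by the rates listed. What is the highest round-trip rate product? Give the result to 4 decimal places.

1.1073

chicken→grain→donkey→chicken: 0.1305 × 6.865 × 1.236 = 1.10731
chicken→grain→salt→chicken: 0.1305 × 3.784 × 2.039 = 1.00688
grain→salt→donkey→grain: 3.784 × 1.723 × 0.1482 = 0.96624
Maximum is chicken→grain→donkey→chicken at 1.1073; arbitrage exists.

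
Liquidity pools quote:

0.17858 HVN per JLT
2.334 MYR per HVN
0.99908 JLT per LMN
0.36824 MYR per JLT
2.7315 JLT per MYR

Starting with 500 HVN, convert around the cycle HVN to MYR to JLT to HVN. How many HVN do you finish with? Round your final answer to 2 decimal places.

569.25

500 HVN × 2.334 = 1167 MYR
1167 MYR × 2.7315 = 3187.6605 JLT
3187.6605 JLT × 0.17858 = 569.25241209 HVN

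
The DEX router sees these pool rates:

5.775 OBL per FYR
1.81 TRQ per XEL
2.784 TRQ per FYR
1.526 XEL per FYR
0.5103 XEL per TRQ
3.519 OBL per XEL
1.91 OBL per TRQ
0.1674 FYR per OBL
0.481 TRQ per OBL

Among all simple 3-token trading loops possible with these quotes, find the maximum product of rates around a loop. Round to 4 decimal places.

0.8989

OBL→FYR→XEL→OBL: 0.1674 × 1.526 × 3.519 = 0.89894
OBL→FYR→TRQ→OBL: 0.1674 × 2.784 × 1.91 = 0.89014
OBL→TRQ→XEL→OBL: 0.481 × 0.5103 × 3.519 = 0.86375
Maximum is OBL→FYR→XEL→OBL at 0.8989; no arbitrage — every cycle loses value.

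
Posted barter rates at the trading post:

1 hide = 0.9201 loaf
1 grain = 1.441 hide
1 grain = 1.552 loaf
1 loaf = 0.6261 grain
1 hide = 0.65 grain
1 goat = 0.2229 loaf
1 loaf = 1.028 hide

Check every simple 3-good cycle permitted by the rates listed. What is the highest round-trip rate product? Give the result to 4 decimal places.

loaf→hide→grain→loaf: 1.028 × 0.65 × 1.552 = 1.03705
loaf→grain→hide→loaf: 0.6261 × 1.441 × 0.9201 = 0.83012
Maximum is loaf→hide→grain→loaf at 1.0370; arbitrage exists.

1.0370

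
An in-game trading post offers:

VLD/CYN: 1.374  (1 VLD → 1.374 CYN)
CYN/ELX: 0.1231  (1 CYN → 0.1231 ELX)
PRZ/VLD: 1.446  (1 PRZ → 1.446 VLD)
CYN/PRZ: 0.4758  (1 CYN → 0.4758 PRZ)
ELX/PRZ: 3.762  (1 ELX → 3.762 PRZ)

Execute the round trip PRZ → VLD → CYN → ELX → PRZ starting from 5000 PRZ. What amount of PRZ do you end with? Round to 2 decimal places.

5000 PRZ × 1.446 = 7230 VLD
7230 VLD × 1.374 = 9934.02 CYN
9934.02 CYN × 0.1231 = 1222.877862 ELX
1222.877862 ELX × 3.762 = 4600.466516844 PRZ

4600.47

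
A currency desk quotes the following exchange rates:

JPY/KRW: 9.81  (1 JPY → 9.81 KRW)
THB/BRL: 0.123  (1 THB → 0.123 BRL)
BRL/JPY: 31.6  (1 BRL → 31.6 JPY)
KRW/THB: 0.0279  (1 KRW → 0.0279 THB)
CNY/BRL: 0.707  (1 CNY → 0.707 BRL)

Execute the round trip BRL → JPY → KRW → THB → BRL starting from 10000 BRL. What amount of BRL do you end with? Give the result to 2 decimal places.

10000 BRL × 31.6 = 316000 JPY
316000 JPY × 9.81 = 3099960 KRW
3099960 KRW × 0.0279 = 86488.884 THB
86488.884 THB × 0.123 = 10638.132732 BRL

10638.13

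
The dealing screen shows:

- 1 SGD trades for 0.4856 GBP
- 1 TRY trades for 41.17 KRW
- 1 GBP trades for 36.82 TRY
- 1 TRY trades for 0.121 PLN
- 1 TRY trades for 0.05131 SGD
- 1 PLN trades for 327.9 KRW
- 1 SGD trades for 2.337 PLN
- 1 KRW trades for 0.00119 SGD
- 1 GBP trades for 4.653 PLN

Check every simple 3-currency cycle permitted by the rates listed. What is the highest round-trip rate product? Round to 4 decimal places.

SGD→GBP→TRY→SGD: 0.4856 × 36.82 × 0.05131 = 0.91741
SGD→PLN→KRW→SGD: 2.337 × 327.9 × 0.00119 = 0.91190
Maximum is SGD→GBP→TRY→SGD at 0.9174; no arbitrage — every cycle loses value.

0.9174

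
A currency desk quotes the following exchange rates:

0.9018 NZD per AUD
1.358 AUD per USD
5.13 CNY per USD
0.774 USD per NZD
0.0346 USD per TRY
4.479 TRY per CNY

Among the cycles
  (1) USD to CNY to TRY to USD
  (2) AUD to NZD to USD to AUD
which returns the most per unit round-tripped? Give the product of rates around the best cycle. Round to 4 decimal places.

(1) 5.13 × 4.479 × 0.0346 = 0.79501
(2) 0.9018 × 0.774 × 1.358 = 0.94787
Highest is cycle (2) at 0.9479 (≤1, no arbitrage).

0.9479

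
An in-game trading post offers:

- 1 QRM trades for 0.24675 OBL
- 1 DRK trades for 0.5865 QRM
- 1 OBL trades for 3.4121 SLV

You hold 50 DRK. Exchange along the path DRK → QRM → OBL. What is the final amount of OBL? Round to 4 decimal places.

50 DRK × 0.5865 = 29.325 QRM
29.325 QRM × 0.24675 = 7.23594375 OBL

7.2359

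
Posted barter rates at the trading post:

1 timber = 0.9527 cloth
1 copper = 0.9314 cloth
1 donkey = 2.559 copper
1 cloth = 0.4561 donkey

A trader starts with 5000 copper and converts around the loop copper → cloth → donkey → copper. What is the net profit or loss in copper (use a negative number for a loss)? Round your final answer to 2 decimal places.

5000 copper × 0.9314 = 4657 cloth
4657 cloth × 0.4561 = 2124.0577 donkey
2124.0577 donkey × 2.559 = 5435.4636543 copper
Net change: 5435.4636543 − 5000 = 435.4636543 copper

435.46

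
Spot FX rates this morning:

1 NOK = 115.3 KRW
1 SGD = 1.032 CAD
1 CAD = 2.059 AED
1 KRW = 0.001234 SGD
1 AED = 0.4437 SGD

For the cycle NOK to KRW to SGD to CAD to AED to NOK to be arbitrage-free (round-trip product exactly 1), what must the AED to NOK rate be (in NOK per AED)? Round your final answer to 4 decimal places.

3.3076

Known legs of the cycle: 115.3 × 0.001234 × 1.032 × 2.059 = 0.3023294896176
For no arbitrage the full-cycle product must be 1, so the missing rate is 1 / 0.3023294896176 ≈ 3.307650.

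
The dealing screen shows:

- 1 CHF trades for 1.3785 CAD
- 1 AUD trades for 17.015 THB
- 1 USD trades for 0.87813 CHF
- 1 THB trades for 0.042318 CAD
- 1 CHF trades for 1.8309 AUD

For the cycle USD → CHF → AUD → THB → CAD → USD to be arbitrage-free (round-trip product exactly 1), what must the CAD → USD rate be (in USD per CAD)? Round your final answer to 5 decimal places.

0.86381

Known legs of the cycle: 0.87813 × 1.8309 × 17.015 × 0.042318 = 1.15765866495020709
For no arbitrage the full-cycle product must be 1, so the missing rate is 1 / 1.15765866495020709 ≈ 0.8638125.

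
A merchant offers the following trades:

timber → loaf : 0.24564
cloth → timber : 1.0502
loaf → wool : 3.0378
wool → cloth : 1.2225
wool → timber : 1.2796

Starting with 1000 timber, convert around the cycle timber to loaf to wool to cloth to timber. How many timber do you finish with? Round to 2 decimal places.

1000 timber × 0.24564 = 245.64 loaf
245.64 loaf × 3.0378 = 746.205192 wool
746.205192 wool × 1.2225 = 912.23584722 cloth
912.23584722 cloth × 1.0502 = 958.030086750444 timber

958.03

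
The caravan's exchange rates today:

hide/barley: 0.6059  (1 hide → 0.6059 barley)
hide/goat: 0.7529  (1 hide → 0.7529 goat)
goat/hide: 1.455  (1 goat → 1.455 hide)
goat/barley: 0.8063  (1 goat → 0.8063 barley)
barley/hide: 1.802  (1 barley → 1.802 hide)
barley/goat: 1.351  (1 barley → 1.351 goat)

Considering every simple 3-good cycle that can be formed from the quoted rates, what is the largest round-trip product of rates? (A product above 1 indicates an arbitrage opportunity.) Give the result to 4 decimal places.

goat→hide→barley→goat: 1.455 × 0.6059 × 1.351 = 1.19102
goat→barley→hide→goat: 0.8063 × 1.802 × 0.7529 = 1.09393
Maximum is goat→hide→barley→goat at 1.1910; arbitrage exists.

1.1910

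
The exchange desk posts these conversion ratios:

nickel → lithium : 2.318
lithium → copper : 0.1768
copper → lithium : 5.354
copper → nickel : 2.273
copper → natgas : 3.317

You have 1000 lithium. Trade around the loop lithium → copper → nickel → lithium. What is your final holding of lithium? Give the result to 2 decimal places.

1000 lithium × 0.1768 = 176.8 copper
176.8 copper × 2.273 = 401.8664 nickel
401.8664 nickel × 2.318 = 931.5263152 lithium

931.53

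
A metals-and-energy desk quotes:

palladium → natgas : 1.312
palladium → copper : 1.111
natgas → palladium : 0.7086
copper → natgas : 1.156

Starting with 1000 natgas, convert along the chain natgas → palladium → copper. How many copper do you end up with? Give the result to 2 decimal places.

787.25

1000 natgas × 0.7086 = 708.6 palladium
708.6 palladium × 1.111 = 787.2546 copper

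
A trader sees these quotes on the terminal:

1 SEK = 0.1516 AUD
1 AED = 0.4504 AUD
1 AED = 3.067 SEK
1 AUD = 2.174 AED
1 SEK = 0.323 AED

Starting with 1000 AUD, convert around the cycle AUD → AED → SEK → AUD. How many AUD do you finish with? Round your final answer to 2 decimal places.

1010.82

1000 AUD × 2.174 = 2174 AED
2174 AED × 3.067 = 6667.658 SEK
6667.658 SEK × 0.1516 = 1010.8169528 AUD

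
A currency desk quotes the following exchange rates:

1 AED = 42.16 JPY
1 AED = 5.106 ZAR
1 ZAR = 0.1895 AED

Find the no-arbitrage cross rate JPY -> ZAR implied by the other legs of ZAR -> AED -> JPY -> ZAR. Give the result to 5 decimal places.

0.12517

Known legs of the cycle: 0.1895 × 42.16 = 7.98932
For no arbitrage the full-cycle product must be 1, so the missing rate is 1 / 7.98932 ≈ 0.1251671.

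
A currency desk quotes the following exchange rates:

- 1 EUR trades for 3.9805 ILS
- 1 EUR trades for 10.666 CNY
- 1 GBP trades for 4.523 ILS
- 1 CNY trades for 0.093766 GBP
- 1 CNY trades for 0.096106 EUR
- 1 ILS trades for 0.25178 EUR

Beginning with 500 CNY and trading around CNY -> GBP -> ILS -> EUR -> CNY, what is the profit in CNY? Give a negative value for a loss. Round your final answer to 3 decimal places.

500 CNY × 0.093766 = 46.883 GBP
46.883 GBP × 4.523 = 212.051809 ILS
212.051809 ILS × 0.25178 = 53.39040447002 EUR
53.39040447002 EUR × 10.666 = 569.46205407723332 CNY
Net change: 569.46205407723332 − 500 = 69.46205407723332 CNY

69.462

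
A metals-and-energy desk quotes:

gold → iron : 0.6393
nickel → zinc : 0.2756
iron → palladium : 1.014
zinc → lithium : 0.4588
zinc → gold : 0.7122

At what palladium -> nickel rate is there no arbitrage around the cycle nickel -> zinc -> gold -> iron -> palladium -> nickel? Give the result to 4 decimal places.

Known legs of the cycle: 0.2756 × 0.7122 × 0.6393 × 1.014 = 0.127240053196464
For no arbitrage the full-cycle product must be 1, so the missing rate is 1 / 0.127240053196464 ≈ 7.859160.

7.8592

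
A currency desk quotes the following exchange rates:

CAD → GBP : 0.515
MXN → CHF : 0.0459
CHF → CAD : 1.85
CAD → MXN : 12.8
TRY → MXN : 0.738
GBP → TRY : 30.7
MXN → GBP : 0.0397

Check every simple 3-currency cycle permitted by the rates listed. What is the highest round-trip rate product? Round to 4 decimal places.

1.0869

CAD→MXN→CHF→CAD: 12.8 × 0.0459 × 1.85 = 1.08691
TRY→MXN→GBP→TRY: 0.738 × 0.0397 × 30.7 = 0.89947
Maximum is CAD→MXN→CHF→CAD at 1.0869; arbitrage exists.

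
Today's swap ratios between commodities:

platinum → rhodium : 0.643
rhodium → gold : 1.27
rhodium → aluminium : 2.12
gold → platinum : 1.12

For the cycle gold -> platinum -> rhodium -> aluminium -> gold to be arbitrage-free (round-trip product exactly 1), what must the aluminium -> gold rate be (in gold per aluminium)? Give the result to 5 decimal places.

Known legs of the cycle: 1.12 × 0.643 × 2.12 = 1.5267392
For no arbitrage the full-cycle product must be 1, so the missing rate is 1 / 1.5267392 ≈ 0.6549907.

0.65499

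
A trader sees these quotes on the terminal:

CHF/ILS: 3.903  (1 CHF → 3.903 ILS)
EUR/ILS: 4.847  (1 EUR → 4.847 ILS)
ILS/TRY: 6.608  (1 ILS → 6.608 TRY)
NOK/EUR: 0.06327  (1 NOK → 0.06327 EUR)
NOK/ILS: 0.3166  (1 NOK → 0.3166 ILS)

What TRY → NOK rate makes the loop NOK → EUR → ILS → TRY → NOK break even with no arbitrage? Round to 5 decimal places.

Known legs of the cycle: 0.06327 × 4.847 × 6.608 = 2.02647331152
For no arbitrage the full-cycle product must be 1, so the missing rate is 1 / 2.02647331152 ≈ 0.4934681.

0.49347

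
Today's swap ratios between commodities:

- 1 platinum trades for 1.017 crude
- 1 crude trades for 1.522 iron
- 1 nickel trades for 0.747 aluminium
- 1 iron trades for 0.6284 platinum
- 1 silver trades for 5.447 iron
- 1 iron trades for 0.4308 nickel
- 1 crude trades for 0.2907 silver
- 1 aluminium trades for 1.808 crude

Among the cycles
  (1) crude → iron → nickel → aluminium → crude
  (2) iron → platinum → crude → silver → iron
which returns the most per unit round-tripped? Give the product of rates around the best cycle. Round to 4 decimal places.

1.0120

(1) 1.522 × 0.4308 × 0.747 × 1.808 = 0.88554
(2) 0.6284 × 1.017 × 0.2907 × 5.447 = 1.01195
Highest is cycle (2) at 1.0120 (>1, arbitrage).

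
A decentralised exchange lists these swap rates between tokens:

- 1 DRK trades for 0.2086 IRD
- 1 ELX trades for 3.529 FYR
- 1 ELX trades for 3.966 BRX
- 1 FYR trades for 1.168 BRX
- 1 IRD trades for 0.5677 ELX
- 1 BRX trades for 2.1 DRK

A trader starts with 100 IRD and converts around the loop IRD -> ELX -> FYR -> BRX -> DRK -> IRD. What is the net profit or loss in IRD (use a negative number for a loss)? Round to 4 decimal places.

2.5055

100 IRD × 0.5677 = 56.77 ELX
56.77 ELX × 3.529 = 200.34133 FYR
200.34133 FYR × 1.168 = 233.99867344 BRX
233.99867344 BRX × 2.1 = 491.397214224 DRK
491.397214224 DRK × 0.2086 = 102.5054588871264 IRD
Net change: 102.5054588871264 − 100 = 2.5054588871264 IRD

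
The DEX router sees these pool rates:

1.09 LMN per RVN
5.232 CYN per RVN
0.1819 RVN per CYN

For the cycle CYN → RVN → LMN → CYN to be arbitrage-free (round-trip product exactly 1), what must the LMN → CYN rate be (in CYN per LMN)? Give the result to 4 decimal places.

Known legs of the cycle: 0.1819 × 1.09 = 0.198271
For no arbitrage the full-cycle product must be 1, so the missing rate is 1 / 0.198271 ≈ 5.043602.

5.0436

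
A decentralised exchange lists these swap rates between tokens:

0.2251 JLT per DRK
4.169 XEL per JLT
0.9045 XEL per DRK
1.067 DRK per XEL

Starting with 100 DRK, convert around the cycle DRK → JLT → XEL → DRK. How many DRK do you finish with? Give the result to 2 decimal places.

100.13

100 DRK × 0.2251 = 22.51 JLT
22.51 JLT × 4.169 = 93.84419 XEL
93.84419 XEL × 1.067 = 100.13175073 DRK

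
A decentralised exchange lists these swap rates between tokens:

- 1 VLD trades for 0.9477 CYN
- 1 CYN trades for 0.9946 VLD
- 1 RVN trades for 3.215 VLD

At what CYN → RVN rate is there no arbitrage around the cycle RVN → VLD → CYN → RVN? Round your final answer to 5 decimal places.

Known legs of the cycle: 3.215 × 0.9477 = 3.0468555
For no arbitrage the full-cycle product must be 1, so the missing rate is 1 / 3.0468555 ≈ 0.3282072.

0.32821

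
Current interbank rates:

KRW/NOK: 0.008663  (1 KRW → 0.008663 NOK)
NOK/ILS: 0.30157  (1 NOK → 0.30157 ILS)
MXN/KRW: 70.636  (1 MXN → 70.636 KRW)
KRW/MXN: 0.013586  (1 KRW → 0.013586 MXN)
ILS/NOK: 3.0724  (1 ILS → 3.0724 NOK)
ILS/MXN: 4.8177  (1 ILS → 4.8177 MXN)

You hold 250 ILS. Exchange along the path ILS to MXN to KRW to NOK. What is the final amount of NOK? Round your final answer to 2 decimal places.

250 ILS × 4.8177 = 1204.425 MXN
1204.425 MXN × 70.636 = 85075.7643 KRW
85075.7643 KRW × 0.008663 = 737.0113461309 NOK

737.01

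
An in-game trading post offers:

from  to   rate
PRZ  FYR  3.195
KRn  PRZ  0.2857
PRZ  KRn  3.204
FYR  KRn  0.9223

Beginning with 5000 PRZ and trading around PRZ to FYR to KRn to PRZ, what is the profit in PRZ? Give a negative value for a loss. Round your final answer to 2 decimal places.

5000 PRZ × 3.195 = 15975 FYR
15975 FYR × 0.9223 = 14733.7425 KRn
14733.7425 KRn × 0.2857 = 4209.43023225 PRZ
Net change: 4209.43023225 − 5000 = -790.56976775 PRZ

-790.57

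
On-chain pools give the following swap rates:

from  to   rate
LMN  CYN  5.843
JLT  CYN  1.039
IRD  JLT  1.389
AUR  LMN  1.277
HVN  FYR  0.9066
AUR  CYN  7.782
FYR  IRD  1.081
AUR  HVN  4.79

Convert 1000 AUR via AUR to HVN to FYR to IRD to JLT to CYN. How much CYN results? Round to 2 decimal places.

6774.77

1000 AUR × 4.79 = 4790 HVN
4790 HVN × 0.9066 = 4342.614 FYR
4342.614 FYR × 1.081 = 4694.365734 IRD
4694.365734 IRD × 1.389 = 6520.474004526 JLT
6520.474004526 JLT × 1.039 = 6774.772490702514 CYN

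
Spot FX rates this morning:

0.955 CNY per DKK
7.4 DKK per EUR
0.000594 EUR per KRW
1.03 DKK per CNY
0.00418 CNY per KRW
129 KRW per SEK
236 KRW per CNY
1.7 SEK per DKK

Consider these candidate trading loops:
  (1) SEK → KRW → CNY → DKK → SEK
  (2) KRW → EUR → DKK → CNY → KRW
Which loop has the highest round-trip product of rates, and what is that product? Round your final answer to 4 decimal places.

(1) 129 × 0.00418 × 1.03 × 1.7 = 0.94417
(2) 0.000594 × 7.4 × 0.955 × 236 = 0.99068
Highest is cycle (2) at 0.9907 (≤1, no arbitrage).

0.9907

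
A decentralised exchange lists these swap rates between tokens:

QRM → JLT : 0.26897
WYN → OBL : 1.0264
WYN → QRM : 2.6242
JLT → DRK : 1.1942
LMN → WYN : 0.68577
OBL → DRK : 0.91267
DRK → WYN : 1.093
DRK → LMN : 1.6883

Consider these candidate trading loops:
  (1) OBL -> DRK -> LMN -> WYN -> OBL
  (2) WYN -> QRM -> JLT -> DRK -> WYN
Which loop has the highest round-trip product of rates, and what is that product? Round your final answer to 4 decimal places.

1.0846

(1) 0.91267 × 1.6883 × 0.68577 × 1.0264 = 1.08457
(2) 2.6242 × 0.26897 × 1.1942 × 1.093 = 0.92129
Highest is cycle (1) at 1.0846 (>1, arbitrage).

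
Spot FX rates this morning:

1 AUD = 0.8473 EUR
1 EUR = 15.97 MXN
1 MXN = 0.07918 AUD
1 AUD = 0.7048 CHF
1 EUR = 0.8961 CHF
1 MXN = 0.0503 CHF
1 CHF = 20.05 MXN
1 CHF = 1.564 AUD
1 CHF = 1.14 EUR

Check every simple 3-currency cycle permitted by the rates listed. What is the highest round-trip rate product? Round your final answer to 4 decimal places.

CHF→AUD→EUR→CHF: 1.564 × 0.8473 × 0.8961 = 1.18749
MXN→AUD→CHF→MXN: 0.07918 × 0.7048 × 20.05 = 1.11891
MXN→AUD→EUR→MXN: 0.07918 × 0.8473 × 15.97 = 1.07141
MXN→CHF→EUR→MXN: 0.0503 × 1.14 × 15.97 = 0.91575
Maximum is CHF→AUD→EUR→CHF at 1.1875; arbitrage exists.

1.1875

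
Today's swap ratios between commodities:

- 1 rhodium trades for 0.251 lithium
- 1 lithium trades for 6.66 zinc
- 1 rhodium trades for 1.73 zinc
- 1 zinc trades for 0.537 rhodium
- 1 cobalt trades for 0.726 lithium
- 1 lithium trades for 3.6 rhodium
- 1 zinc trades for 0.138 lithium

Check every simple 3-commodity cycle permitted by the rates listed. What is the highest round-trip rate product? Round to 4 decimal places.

0.8977

lithium→zinc→rhodium→lithium: 6.66 × 0.537 × 0.251 = 0.89768
lithium→rhodium→zinc→lithium: 3.6 × 1.73 × 0.138 = 0.85946
Maximum is lithium→zinc→rhodium→lithium at 0.8977; no arbitrage — every cycle loses value.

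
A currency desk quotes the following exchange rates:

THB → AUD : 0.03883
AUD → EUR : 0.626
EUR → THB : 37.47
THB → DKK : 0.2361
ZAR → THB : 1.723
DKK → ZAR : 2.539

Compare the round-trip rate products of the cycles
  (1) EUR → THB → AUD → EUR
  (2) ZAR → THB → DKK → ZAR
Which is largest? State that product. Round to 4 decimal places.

(1) 37.47 × 0.03883 × 0.626 = 0.91081
(2) 1.723 × 0.2361 × 2.539 = 1.03287
Highest is cycle (2) at 1.0329 (>1, arbitrage).

1.0329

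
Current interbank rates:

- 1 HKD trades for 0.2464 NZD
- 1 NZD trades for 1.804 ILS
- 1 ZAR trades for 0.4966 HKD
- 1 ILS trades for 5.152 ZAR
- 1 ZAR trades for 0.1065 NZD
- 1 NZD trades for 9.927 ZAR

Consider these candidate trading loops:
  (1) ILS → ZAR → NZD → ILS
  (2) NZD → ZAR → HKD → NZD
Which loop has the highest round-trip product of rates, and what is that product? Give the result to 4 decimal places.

(1) 5.152 × 0.1065 × 1.804 = 0.98983
(2) 9.927 × 0.4966 × 0.2464 = 1.21469
Highest is cycle (2) at 1.2147 (>1, arbitrage).

1.2147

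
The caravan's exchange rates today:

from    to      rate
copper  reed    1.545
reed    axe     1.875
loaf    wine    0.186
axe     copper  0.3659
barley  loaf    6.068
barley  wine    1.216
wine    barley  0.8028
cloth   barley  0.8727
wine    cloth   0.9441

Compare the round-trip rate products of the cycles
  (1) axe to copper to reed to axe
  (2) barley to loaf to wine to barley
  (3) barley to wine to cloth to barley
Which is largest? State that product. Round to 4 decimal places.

(1) 0.3659 × 1.545 × 1.875 = 1.05997
(2) 6.068 × 0.186 × 0.8028 = 0.90608
(3) 1.216 × 0.9441 × 0.8727 = 1.00188
Highest is cycle (1) at 1.0600 (>1, arbitrage).

1.0600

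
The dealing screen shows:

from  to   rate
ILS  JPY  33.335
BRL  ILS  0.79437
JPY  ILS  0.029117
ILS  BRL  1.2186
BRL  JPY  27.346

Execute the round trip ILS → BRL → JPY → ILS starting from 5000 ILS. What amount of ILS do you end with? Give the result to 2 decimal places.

5000 ILS × 1.2186 = 6093 BRL
6093 BRL × 27.346 = 166619.178 JPY
166619.178 JPY × 0.029117 = 4851.450605826 ILS

4851.45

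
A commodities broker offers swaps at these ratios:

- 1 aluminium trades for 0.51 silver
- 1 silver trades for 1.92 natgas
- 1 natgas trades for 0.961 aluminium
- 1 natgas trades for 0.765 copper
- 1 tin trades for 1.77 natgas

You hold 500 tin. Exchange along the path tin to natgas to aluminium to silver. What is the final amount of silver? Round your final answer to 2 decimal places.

433.75

500 tin × 1.77 = 885 natgas
885 natgas × 0.961 = 850.485 aluminium
850.485 aluminium × 0.51 = 433.74735 silver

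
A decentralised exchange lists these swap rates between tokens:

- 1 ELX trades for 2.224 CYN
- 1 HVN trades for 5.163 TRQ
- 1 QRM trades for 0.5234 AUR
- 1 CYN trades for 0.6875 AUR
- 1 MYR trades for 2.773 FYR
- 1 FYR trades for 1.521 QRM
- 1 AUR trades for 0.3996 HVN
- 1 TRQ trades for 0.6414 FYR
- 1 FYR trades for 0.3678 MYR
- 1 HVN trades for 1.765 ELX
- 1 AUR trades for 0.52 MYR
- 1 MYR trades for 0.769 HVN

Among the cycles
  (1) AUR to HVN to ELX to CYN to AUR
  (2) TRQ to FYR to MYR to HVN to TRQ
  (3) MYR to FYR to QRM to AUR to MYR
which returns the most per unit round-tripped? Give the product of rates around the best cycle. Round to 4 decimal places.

1.1479

(1) 0.3996 × 1.765 × 2.224 × 0.6875 = 1.07839
(2) 0.6414 × 0.3678 × 0.769 × 5.163 = 0.93663
(3) 2.773 × 1.521 × 0.5234 × 0.52 = 1.14793
Highest is cycle (3) at 1.1479 (>1, arbitrage).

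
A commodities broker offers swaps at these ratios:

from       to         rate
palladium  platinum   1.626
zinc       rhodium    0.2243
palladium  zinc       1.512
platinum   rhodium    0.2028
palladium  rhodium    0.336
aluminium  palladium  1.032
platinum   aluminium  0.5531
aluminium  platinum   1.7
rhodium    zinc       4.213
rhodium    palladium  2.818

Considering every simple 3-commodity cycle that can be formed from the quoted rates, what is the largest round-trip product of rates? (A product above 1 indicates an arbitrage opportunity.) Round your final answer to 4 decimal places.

0.9557

rhodium→palladium→zinc→rhodium: 2.818 × 1.512 × 0.2243 = 0.95570
platinum→rhodium→palladium→platinum: 0.2028 × 2.818 × 1.626 = 0.92924
aluminium→palladium→platinum→aluminium: 1.032 × 1.626 × 0.5531 = 0.92812
Maximum is rhodium→palladium→zinc→rhodium at 0.9557; no arbitrage — every cycle loses value.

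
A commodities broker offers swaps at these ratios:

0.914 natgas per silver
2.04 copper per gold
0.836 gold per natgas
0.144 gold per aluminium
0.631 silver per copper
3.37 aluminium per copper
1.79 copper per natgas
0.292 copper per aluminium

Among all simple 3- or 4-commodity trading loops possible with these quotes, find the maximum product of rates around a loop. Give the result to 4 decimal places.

copper→silver→natgas→copper: 0.631 × 0.914 × 1.79 = 1.03235
copper→aluminium→gold→copper: 3.37 × 0.144 × 2.04 = 0.98997
copper→silver→natgas→gold→copper: 0.631 × 0.914 × 0.836 × 2.04 = 0.98359
Maximum is copper→silver→natgas→copper at 1.0324; arbitrage exists.

1.0324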